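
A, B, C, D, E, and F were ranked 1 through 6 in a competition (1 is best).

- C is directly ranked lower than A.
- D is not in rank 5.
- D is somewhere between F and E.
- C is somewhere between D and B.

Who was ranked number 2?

D

With clues 1–4, A, B, C, E, and F are ruled out for rank 2.
So rank 2 is D.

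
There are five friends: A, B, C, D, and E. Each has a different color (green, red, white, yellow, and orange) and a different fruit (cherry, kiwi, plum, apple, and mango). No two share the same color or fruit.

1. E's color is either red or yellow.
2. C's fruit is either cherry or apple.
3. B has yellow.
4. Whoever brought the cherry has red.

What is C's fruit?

With clues 1–2, kiwi, mango, and plum are impossible for C's fruit.
With clues 1–4, cherry is impossible for C's fruit.
That leaves apple.

apple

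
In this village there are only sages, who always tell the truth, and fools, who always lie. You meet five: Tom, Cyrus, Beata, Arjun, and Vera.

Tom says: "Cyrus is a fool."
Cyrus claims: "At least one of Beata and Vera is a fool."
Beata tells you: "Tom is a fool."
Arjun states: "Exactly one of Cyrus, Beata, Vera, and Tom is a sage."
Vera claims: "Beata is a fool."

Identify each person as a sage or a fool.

Consider Tom. Suppose Tom is a sage.
Then no assignment of the remaining roles makes every statement match its speaker's type — contradiction.
So Tom is a fool.
With that fixed, Beata's statement is true, so Beata is a sage.
With that fixed, Vera's statement is false, so Vera is a fool.
With that fixed, Cyrus's statement is true, so Cyrus is a sage.
With that fixed, Arjun's statement is false, so Arjun is a fool.

Tom: fool, Cyrus: sage, Beata: sage, Arjun: fool, Vera: fool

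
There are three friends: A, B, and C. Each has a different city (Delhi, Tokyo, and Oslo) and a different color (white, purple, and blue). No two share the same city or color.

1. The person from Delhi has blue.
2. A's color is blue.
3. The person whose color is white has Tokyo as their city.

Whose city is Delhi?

A

With clues 1–2, B and C are impossible for the one with city Delhi.
That leaves A.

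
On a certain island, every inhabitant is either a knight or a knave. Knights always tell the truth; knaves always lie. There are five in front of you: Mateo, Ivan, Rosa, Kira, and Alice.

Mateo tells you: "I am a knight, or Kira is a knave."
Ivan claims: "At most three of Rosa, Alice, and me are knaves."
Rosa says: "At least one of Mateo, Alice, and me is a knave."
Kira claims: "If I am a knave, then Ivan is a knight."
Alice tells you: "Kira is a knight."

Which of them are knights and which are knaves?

Regardless of anyone's role, Ivan's statement is true, so Ivan is a knight.
With that fixed, Kira's statement is true, so Kira is a knight.
With that fixed, Alice's statement is true, so Alice is a knight.
Consider Mateo. Suppose Mateo is a knight.
Then whichever role Rosa has, Rosa's statement has the wrong truth value — contradiction.
So Mateo is a knave.
With that fixed, Rosa's statement is true, so Rosa is a knight.

Mateo: knave, Ivan: knight, Rosa: knight, Kira: knight, Alice: knight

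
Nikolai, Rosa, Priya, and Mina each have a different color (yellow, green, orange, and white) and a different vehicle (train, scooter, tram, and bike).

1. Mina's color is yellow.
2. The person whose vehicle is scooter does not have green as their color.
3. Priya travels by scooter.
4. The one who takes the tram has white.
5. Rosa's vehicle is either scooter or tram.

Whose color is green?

Clue 1 rules out Mina for the one with color green.
With clues 1–3, Priya is impossible for the one with color green.
With clues 1–5, Rosa is impossible for the one with color green.
That leaves Nikolai.

Nikolai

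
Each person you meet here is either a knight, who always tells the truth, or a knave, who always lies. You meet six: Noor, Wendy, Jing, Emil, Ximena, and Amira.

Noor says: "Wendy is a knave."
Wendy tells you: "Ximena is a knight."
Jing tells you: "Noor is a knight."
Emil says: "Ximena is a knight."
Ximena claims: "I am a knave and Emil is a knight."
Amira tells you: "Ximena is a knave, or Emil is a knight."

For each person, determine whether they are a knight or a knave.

Consider Noor. Suppose Noor is a knave.
Then no assignment of the remaining roles makes every statement match its speaker's type — contradiction.
So Noor is a knight.
With that fixed, Jing's statement is true, so Jing is a knight.
Consider Wendy. Suppose Wendy is a knight.
Then Noor's statement comes out false, contradicting Noor being a knight.
So Wendy is a knave.
Consider Emil. Suppose Emil is a knight.
Then whichever role Ximena has, Ximena's statement has the wrong truth value — contradiction.
So Emil is a knave.
With that fixed, Ximena's statement is false, so Ximena is a knave.
With that fixed, Amira's statement is true, so Amira is a knight.

Noor: knight, Wendy: knave, Jing: knight, Emil: knave, Ximena: knave, Amira: knight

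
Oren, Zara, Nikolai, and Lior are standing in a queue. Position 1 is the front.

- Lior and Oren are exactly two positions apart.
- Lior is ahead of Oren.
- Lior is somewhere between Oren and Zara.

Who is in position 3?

With clues 1–2, Lior is ruled out for position 3.
With clues 1–3, Oren and Zara are ruled out for position 3.
So position 3 is Nikolai.

Nikolai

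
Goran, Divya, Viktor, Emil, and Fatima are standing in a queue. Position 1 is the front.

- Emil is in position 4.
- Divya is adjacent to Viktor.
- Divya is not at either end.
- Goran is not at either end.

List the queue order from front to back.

From clue 1: Emil → position 4.
From clues 1–2: Goran is in {1,3,5}.
From clues 1–3: Divya is in {2,3}.
From clues 1–4: Viktor → position 1, Divya → position 2, Goran → position 3, Fatima → position 5.

Viktor, Divya, Goran, Emil, Fatima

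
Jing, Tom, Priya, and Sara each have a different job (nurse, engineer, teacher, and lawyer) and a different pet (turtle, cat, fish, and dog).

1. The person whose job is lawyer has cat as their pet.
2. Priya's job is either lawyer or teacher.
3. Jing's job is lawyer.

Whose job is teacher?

With clues 1–3, Jing, Sara, and Tom are impossible for the one with job teacher.
That leaves Priya.

Priya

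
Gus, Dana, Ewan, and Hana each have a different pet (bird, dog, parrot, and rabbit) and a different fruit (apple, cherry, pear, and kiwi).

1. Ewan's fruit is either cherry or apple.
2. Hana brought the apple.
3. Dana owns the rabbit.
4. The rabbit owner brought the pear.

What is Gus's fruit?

With clues 1–2, apple and cherry are impossible for Gus's fruit.
With clues 1–4, pear is impossible for Gus's fruit.
That leaves kiwi.

kiwi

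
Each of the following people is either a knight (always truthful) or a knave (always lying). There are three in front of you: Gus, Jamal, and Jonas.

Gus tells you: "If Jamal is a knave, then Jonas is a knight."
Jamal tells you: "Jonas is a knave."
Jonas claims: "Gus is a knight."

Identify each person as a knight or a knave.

Gus: knight, Jamal: knave, Jonas: knight

Consider Gus. Suppose Gus is a knave.
Then no assignment of the remaining roles makes every statement match its speaker's type — contradiction.
So Gus is a knight.
With that fixed, Jonas's statement is true, so Jonas is a knight.
With that fixed, Jamal's statement is false, so Jamal is a knave.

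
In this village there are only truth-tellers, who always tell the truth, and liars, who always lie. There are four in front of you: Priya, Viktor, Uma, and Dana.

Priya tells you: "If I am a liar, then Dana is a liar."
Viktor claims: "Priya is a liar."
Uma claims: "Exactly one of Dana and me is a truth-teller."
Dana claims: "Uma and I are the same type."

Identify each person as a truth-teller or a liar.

Consider Priya. Suppose Priya is a liar.
Then no assignment of the remaining roles makes every statement match its speaker's type — contradiction.
So Priya is a truth-teller.
With that fixed, Viktor's statement is false, so Viktor is a liar.
Consider Uma. Suppose Uma is a liar.
Then whichever role Dana has, Dana's statement has the wrong truth value — contradiction.
So Uma is a truth-teller.
Consider Dana. Suppose Dana is a truth-teller.
Then Uma's statement comes out false, contradicting Uma being a truth-teller.
So Dana is a liar.

Priya: truth-teller, Viktor: liar, Uma: truth-teller, Dana: liar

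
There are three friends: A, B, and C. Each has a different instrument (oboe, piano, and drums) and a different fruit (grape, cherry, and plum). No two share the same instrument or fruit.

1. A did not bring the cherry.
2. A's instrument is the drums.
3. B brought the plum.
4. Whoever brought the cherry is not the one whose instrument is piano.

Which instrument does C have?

With clues 1–2, drums is impossible for C's instrument.
With clues 1–4, piano is impossible for C's instrument.
That leaves oboe.

oboe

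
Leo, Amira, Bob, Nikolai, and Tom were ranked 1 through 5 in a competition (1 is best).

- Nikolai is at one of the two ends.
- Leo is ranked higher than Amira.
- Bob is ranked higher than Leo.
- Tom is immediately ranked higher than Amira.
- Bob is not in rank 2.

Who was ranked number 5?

Nikolai

With clues 1–2, Leo is ruled out for rank 5.
With clues 1–3, Bob is ruled out for rank 5.
With clues 1–4, Tom is ruled out for rank 5.
With clues 1–5, Amira is ruled out for rank 5.
So rank 5 is Nikolai.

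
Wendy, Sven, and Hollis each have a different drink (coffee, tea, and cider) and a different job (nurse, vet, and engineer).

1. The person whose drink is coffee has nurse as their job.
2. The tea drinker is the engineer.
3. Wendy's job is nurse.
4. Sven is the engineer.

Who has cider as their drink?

Hollis

With clues 1–3, Wendy is impossible for the one with drink cider.
With clues 1–4, Sven is impossible for the one with drink cider.
That leaves Hollis.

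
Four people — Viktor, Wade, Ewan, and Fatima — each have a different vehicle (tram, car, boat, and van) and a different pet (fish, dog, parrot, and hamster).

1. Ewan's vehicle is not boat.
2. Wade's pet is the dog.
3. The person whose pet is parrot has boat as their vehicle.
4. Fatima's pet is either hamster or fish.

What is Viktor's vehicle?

With clues 1–4, car, tram, and van are impossible for Viktor's vehicle.
That leaves boat.

boat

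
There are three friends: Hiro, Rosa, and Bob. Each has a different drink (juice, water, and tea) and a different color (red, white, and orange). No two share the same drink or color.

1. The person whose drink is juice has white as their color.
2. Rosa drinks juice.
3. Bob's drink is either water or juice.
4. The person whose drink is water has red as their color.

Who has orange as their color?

Hiro

With clues 1–2, Rosa is impossible for the one with color orange.
With clues 1–4, Bob is impossible for the one with color orange.
That leaves Hiro.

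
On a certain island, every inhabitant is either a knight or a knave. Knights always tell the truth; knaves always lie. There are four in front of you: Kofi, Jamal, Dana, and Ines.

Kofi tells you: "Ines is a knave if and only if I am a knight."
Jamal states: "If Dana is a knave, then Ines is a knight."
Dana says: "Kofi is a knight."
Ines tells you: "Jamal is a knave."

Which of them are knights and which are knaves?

Kofi: knight, Jamal: knight, Dana: knight, Ines: knave

Consider Kofi. Suppose Kofi is a knave.
Then no assignment of the remaining roles makes every statement match its speaker's type — contradiction.
So Kofi is a knight.
With that fixed, Dana's statement is true, so Dana is a knight.
With that fixed, Jamal's statement is true, so Jamal is a knight.
With that fixed, Ines's statement is false, so Ines is a knave.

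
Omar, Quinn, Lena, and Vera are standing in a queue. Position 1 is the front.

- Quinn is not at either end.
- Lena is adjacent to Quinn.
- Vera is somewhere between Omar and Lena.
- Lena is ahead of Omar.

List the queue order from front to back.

From clue 1: Quinn is in {2,3}.
From clues 1–3: Omar is in {1,4}.
From clues 1–4: Lena → position 1, Quinn → position 2, Vera → position 3, Omar → position 4.

Lena, Quinn, Vera, Omar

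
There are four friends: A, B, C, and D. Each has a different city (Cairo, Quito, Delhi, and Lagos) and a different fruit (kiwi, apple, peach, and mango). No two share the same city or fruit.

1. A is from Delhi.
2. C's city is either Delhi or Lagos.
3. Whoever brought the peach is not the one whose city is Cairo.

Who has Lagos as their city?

Clue 1 rules out A for the one with city Lagos.
With clues 1–2, B and D are impossible for the one with city Lagos.
That leaves C.

C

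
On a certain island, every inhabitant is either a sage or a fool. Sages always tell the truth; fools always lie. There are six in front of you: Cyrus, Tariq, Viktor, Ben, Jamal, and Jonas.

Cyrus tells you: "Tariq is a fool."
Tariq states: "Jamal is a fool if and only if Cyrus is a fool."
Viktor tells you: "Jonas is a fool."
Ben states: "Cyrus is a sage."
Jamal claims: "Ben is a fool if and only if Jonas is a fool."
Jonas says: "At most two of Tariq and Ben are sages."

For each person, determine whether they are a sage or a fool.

Cyrus: fool, Tariq: sage, Viktor: fool, Ben: fool, Jamal: fool, Jonas: sage

Regardless of anyone's role, Jonas's statement is true, so Jonas is a sage.
With that fixed, Viktor's statement is false, so Viktor is a fool.
Consider Cyrus. Suppose Cyrus is a sage.
Then no assignment of the remaining roles makes every statement match its speaker's type — contradiction.
So Cyrus is a fool.
With that fixed, Ben's statement is false, so Ben is a fool.
With that fixed, Jamal's statement is false, so Jamal is a fool.
With that fixed, Tariq's statement is true, so Tariq is a sage.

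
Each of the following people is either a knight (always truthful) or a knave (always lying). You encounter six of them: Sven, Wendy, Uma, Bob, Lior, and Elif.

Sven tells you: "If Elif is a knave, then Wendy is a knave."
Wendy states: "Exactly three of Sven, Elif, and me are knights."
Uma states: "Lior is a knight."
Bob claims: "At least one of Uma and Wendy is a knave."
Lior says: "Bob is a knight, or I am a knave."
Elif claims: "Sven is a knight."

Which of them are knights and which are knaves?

Sven: knight, Wendy: knave, Uma: knight, Bob: knight, Lior: knight, Elif: knight

Consider Sven. Suppose Sven is a knave.
Then no assignment of the remaining roles makes every statement match its speaker's type — contradiction.
So Sven is a knight.
With that fixed, Elif's statement is true, so Elif is a knight.
Consider Wendy. Suppose Wendy is a knight.
Then no assignment of the remaining roles makes every statement match its speaker's type — contradiction.
So Wendy is a knave.
With that fixed, Bob's statement is true, so Bob is a knight.
With that fixed, Lior's statement is true, so Lior is a knight.
With that fixed, Uma's statement is true, so Uma is a knight.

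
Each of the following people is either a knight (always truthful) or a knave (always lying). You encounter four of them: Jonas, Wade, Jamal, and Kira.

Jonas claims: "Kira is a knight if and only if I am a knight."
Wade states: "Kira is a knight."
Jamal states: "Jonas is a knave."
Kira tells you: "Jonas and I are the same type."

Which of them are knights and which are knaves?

Jonas: knight, Wade: knight, Jamal: knave, Kira: knight

Consider Jonas. Suppose Jonas is a knave.
Then whichever role Kira has, Kira's statement has the wrong truth value — contradiction.
So Jonas is a knight.
With that fixed, Jamal's statement is false, so Jamal is a knave.
Consider Wade. Suppose Wade is a knave.
Then no assignment of the remaining roles makes every statement match its speaker's type — contradiction.
So Wade is a knight.
Consider Kira. Suppose Kira is a knave.
Then Jonas's statement comes out false, contradicting Jonas being a knight.
So Kira is a knight.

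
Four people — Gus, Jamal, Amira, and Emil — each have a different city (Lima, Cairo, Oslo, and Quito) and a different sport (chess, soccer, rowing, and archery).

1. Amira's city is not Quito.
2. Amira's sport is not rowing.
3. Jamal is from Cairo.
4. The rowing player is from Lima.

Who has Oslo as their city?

Amira

With clues 1–3, Jamal is impossible for the one with city Oslo.
With clues 1–4, Emil and Gus are impossible for the one with city Oslo.
That leaves Amira.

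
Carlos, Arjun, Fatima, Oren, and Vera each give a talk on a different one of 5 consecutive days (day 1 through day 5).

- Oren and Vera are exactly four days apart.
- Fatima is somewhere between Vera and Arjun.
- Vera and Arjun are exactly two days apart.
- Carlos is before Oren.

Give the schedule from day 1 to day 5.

Vera, Fatima, Arjun, Carlos, Oren

From clue 1: Oren is in {1,5}.
From clues 1–3: Arjun → day 3.
From clues 1–4: Vera → day 1, Fatima → day 2, Carlos → day 4, Oren → day 5.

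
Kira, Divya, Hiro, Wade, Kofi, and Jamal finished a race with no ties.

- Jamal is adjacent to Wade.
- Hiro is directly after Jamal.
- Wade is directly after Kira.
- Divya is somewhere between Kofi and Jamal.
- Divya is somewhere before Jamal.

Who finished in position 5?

Jamal

With clues 1–2, Wade is ruled out for place 5.
With clues 1–3, Kira is ruled out for place 5.
With clues 1–4, Hiro and Kofi are ruled out for place 5.
With clues 1–5, Divya is ruled out for place 5.
So place 5 is Jamal.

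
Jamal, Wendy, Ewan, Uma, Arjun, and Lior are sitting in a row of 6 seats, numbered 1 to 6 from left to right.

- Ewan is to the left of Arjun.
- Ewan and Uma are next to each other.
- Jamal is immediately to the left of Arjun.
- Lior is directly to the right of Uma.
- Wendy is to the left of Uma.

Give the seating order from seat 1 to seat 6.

Wendy, Ewan, Uma, Lior, Jamal, Arjun

From clue 1: Ewan is in {1,2,3,4,5}.
From clues 1–2: Arjun is in {3,4,5,6}.
From clues 1–3: Jamal is in {3,4,5}.
From clues 1–4: Jamal is in {4,5}.
From clues 1–5: Wendy → seat 1, Ewan → seat 2, Uma → seat 3, Lior → seat 4, Jamal → seat 5, Arjun → seat 6.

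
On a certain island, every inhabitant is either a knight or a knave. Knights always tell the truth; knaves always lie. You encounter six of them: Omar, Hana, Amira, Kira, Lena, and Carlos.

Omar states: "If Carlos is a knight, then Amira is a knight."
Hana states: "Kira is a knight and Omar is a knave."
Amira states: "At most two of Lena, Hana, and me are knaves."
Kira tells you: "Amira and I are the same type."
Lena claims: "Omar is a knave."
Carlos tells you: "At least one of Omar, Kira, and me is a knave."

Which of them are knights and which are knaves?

Omar: knight, Hana: knave, Amira: knight, Kira: knave, Lena: knave, Carlos: knight

Consider Omar. Suppose Omar is a knave.
Then no assignment of the remaining roles makes every statement match its speaker's type — contradiction.
So Omar is a knight.
With that fixed, Hana's statement is false, so Hana is a knave.
With that fixed, Lena's statement is false, so Lena is a knave.
Consider Amira. Suppose Amira is a knave.
Then whichever role Kira has, Kira's statement has the wrong truth value — contradiction.
So Amira is a knight.
Consider Kira. Suppose Kira is a knight.
Then whichever role Carlos has, Carlos's statement has the wrong truth value — contradiction.
So Kira is a knave.
With that fixed, Carlos's statement is true, so Carlos is a knight.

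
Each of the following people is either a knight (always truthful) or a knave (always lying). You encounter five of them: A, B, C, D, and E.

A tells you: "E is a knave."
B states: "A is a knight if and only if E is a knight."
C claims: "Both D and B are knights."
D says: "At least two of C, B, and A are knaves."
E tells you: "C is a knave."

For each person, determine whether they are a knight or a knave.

A: knave, B: knave, C: knave, D: knight, E: knight

Consider A. Suppose A is a knight.
Then no assignment of the remaining roles makes every statement match its speaker's type — contradiction.
So A is a knave.
Consider B. Suppose B is a knight.
Then no assignment of the remaining roles makes every statement match its speaker's type — contradiction.
So B is a knave.
With that fixed, C's statement is false, so C is a knave.
With that fixed, D's statement is true, so D is a knight.
With that fixed, E's statement is true, so E is a knight.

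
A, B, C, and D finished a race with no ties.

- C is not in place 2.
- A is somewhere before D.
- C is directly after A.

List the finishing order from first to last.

From clue 1: C is in {1,3,4}.
From clues 1–2: A is in {1,2,3}.
From clues 1–3: B → place 1, A → place 2, C → place 3, D → place 4.

B, A, C, D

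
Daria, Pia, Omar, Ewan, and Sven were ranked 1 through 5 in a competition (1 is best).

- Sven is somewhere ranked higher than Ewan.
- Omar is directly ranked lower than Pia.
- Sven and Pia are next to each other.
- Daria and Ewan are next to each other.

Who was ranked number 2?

With clues 1–3, Daria, Ewan, and Omar are ruled out for rank 2.
With clues 1–4, Sven is ruled out for rank 2.
So rank 2 is Pia.

Pia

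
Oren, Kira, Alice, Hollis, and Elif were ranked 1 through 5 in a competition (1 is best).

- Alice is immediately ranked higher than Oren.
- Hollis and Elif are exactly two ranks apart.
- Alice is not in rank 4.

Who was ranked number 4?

With clues 1–2, Elif, Hollis, and Oren are ruled out for rank 4.
With clues 1–3, Alice is ruled out for rank 4.
So rank 4 is Kira.

Kira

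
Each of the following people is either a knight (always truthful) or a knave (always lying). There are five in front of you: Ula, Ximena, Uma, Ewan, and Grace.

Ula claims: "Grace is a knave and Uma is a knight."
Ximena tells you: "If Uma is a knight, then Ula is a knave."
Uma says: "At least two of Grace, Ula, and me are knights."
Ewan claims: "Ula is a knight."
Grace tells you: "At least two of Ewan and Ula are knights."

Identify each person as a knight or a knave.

Consider Ula. Suppose Ula is a knight.
Then no assignment of the remaining roles makes every statement match its speaker's type — contradiction.
So Ula is a knave.
With that fixed, Ximena's statement is true, so Ximena is a knight.
With that fixed, Ewan's statement is false, so Ewan is a knave.
With that fixed, Grace's statement is false, so Grace is a knave.
With that fixed, Uma's statement is false, so Uma is a knave.

Ula: knave, Ximena: knight, Uma: knave, Ewan: knave, Grace: knave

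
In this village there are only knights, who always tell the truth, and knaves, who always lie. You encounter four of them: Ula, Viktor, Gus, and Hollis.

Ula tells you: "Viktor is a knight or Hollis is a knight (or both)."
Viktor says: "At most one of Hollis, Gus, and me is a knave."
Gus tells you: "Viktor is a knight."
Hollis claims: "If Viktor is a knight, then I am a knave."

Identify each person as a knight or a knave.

Consider Ula. Suppose Ula is a knave.
Then no assignment of the remaining roles makes every statement match its speaker's type — contradiction.
So Ula is a knight.
Consider Viktor. Suppose Viktor is a knight.
Then whichever role Hollis has, Hollis's statement has the wrong truth value — contradiction.
So Viktor is a knave.
With that fixed, Gus's statement is false, so Gus is a knave.
With that fixed, Hollis's statement is true, so Hollis is a knight.

Ula: knight, Viktor: knave, Gus: knave, Hollis: knight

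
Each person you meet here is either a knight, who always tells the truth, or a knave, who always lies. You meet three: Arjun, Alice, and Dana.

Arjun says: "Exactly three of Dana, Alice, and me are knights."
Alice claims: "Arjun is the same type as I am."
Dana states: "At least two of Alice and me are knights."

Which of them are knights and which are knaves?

Arjun: knight, Alice: knight, Dana: knight

Consider Arjun. Suppose Arjun is a knave.
Then whichever role Alice has, Alice's statement has the wrong truth value — contradiction.
So Arjun is a knight.
Consider Alice. Suppose Alice is a knave.
Then Arjun's statement comes out false, contradicting Arjun being a knight.
So Alice is a knight.
Consider Dana. Suppose Dana is a knave.
Then Arjun's statement comes out false, contradicting Arjun being a knight.
So Dana is a knight.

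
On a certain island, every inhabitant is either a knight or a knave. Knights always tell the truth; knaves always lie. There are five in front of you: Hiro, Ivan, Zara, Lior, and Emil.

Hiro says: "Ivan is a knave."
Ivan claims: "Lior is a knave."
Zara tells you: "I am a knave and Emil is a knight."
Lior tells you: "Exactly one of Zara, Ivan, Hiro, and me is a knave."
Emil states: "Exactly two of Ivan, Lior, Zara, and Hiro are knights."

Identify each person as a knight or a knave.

Consider Hiro. Suppose Hiro is a knight.
Then no assignment of the remaining roles makes every statement match its speaker's type — contradiction.
So Hiro is a knave.
Consider Ivan. Suppose Ivan is a knave.
Then Hiro's statement comes out true, contradicting Hiro being a knave.
So Ivan is a knight.
Consider Zara. Suppose Zara is a knight.
Then Zara's own statement would have to be true, but it can't be — contradiction.
So Zara is a knave.
With that fixed, Lior's statement is false, so Lior is a knave.
With that fixed, Emil's statement is false, so Emil is a knave.

Hiro: knave, Ivan: knight, Zara: knave, Lior: knave, Emil: knave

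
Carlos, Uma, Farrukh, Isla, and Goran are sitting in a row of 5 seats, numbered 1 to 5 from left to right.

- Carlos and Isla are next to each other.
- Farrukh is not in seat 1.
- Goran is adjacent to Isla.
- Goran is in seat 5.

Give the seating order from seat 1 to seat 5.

From clues 1–2: Farrukh is in {2,3,4,5}.
From clues 1–3: Uma is in {1,4,5}.
From clues 1–4: Uma → seat 1, Farrukh → seat 2, Carlos → seat 3, Isla → seat 4, Goran → seat 5.

Uma, Farrukh, Carlos, Isla, Goran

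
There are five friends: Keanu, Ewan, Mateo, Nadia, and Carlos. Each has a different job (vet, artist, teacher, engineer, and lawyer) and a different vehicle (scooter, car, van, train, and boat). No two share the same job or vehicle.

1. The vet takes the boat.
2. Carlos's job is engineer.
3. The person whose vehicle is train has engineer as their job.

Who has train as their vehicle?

Carlos

With clues 1–3, Ewan, Keanu, Mateo, and Nadia are impossible for the one with vehicle train.
That leaves Carlos.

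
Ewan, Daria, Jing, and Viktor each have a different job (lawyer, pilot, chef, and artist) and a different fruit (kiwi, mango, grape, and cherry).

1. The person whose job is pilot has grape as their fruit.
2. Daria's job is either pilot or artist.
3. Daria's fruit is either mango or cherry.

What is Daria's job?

With clues 1–2, chef and lawyer are impossible for Daria's job.
With clues 1–3, pilot is impossible for Daria's job.
That leaves artist.

artist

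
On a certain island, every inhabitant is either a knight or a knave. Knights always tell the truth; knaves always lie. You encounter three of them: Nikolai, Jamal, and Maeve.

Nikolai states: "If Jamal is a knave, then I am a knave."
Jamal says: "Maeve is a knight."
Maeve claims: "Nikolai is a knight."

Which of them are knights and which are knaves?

Nikolai: knight, Jamal: knight, Maeve: knight

Consider Nikolai. Suppose Nikolai is a knave.
Then Nikolai's own statement would have to be false, but it can't be — contradiction.
So Nikolai is a knight.
With that fixed, Maeve's statement is true, so Maeve is a knight.
With that fixed, Jamal's statement is true, so Jamal is a knight.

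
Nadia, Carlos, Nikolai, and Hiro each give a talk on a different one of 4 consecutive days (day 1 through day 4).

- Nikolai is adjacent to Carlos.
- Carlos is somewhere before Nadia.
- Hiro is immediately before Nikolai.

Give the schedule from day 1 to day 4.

From clues 1–2: Nadia is in {3,4}.
From clues 1–3: Hiro → day 1, Nikolai → day 2, Carlos → day 3, Nadia → day 4.

Hiro, Nikolai, Carlos, Nadia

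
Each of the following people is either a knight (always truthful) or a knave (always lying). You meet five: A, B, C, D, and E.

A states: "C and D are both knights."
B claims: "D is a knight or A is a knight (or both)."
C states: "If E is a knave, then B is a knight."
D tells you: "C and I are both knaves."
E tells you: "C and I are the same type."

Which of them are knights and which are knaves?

A: knave, B: knave, C: knight, D: knave, E: knight

Consider A. Suppose A is a knight.
Then no assignment of the remaining roles makes every statement match its speaker's type — contradiction.
So A is a knave.
Consider B. Suppose B is a knight.
Then no assignment of the remaining roles makes every statement match its speaker's type — contradiction.
So B is a knave.
Consider C. Suppose C is a knave.
Then whichever role D has, D's statement has the wrong truth value — contradiction.
So C is a knight.
With that fixed, D's statement is false, so D is a knave.
Consider E. Suppose E is a knave.
Then C's statement comes out false, contradicting C being a knight.
So E is a knight.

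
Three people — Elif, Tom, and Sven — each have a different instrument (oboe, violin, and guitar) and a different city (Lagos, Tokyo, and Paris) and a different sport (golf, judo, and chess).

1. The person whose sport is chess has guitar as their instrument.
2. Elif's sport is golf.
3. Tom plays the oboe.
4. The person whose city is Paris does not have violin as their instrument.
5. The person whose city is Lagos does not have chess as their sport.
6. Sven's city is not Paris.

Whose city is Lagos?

With clues 1–5, Sven is impossible for the one with city Lagos.
With clues 1–6, Tom is impossible for the one with city Lagos.
That leaves Elif.

Elif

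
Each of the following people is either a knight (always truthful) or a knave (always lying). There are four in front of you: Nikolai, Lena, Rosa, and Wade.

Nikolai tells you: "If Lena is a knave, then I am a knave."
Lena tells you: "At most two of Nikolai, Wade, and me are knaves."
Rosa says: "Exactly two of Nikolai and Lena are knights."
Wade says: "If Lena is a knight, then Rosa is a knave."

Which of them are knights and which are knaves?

Consider Nikolai. Suppose Nikolai is a knave.
Then Nikolai's own statement would have to be false, but it can't be — contradiction.
So Nikolai is a knight.
With that fixed, Lena's statement is true, so Lena is a knight.
With that fixed, Rosa's statement is true, so Rosa is a knight.
With that fixed, Wade's statement is false, so Wade is a knave.

Nikolai: knight, Lena: knight, Rosa: knight, Wade: knave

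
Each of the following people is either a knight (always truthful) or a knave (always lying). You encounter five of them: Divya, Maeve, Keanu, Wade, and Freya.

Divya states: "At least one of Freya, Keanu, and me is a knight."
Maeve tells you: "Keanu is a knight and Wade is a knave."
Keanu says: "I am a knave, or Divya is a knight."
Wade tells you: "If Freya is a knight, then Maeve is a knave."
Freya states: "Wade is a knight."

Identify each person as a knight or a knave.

Consider Divya. Suppose Divya is a knave.
Then whichever role Keanu has, Keanu's statement has the wrong truth value — contradiction.
So Divya is a knight.
With that fixed, Keanu's statement is true, so Keanu is a knight.
Consider Maeve. Suppose Maeve is a knight.
Then no assignment of the remaining roles makes every statement match its speaker's type — contradiction.
So Maeve is a knave.
With that fixed, Wade's statement is true, so Wade is a knight.
With that fixed, Freya's statement is true, so Freya is a knight.

Divya: knight, Maeve: knave, Keanu: knight, Wade: knight, Freya: knight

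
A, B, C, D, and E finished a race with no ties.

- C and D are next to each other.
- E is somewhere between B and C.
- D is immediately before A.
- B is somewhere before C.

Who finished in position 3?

With clues 1–2, B is ruled out for place 3.
With clues 1–3, D and E are ruled out for place 3.
With clues 1–4, A is ruled out for place 3.
So place 3 is C.

C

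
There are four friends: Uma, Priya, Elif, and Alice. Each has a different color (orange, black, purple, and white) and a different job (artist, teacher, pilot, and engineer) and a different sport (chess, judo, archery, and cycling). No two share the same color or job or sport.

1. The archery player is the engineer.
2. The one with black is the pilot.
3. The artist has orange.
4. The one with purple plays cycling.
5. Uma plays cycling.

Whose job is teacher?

Uma

With clues 1–5, Alice, Elif, and Priya are impossible for the one with job teacher.
That leaves Uma.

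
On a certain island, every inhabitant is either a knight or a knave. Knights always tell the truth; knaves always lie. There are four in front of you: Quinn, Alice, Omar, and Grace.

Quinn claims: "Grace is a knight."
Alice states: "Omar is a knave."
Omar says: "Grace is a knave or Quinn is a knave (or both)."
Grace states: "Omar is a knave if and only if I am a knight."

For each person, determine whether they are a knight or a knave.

Consider Quinn. Suppose Quinn is a knave.
Then no assignment of the remaining roles makes every statement match its speaker's type — contradiction.
So Quinn is a knight.
Consider Alice. Suppose Alice is a knave.
Then no assignment of the remaining roles makes every statement match its speaker's type — contradiction.
So Alice is a knight.
Consider Omar. Suppose Omar is a knight.
Then Alice's statement comes out false, contradicting Alice being a knight.
So Omar is a knave.
Consider Grace. Suppose Grace is a knave.
Then Quinn's statement comes out false, contradicting Quinn being a knight.
So Grace is a knight.

Quinn: knight, Alice: knight, Omar: knave, Grace: knight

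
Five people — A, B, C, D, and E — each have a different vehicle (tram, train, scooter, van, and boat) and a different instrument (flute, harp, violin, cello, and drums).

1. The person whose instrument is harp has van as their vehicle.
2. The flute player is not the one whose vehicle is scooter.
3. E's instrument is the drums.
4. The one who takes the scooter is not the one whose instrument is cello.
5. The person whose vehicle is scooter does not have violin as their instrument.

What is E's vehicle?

scooter

With clues 1–3, van is impossible for E's vehicle.
With clues 1–5, boat, train, and tram are impossible for E's vehicle.
That leaves scooter.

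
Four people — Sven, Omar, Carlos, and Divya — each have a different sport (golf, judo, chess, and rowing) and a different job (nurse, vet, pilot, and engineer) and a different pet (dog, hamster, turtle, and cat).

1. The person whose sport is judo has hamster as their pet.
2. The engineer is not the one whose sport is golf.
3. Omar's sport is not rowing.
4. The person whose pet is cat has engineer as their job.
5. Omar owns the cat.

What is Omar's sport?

chess

With clues 1–3, rowing is impossible for Omar's sport.
With clues 1–5, golf and judo are impossible for Omar's sport.
That leaves chess.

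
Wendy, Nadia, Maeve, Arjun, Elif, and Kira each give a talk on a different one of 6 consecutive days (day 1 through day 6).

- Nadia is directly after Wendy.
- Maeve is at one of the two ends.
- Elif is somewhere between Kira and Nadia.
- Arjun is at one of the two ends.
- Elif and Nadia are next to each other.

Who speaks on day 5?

Kira

With clues 1–2, Maeve is ruled out for day 5.
With clues 1–4, Arjun, Elif, and Wendy are ruled out for day 5.
With clues 1–5, Nadia is ruled out for day 5.
So day 5 is Kira.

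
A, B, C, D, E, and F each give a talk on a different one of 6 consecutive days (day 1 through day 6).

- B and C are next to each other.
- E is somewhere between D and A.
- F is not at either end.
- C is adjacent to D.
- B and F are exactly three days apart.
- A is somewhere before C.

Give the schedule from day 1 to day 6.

A, E, F, D, C, B

From clues 1–2: E is in {2,3,4,5}.
From clues 1–3: A is in {1,3,4,6}.
From clues 1–4: A is in {1,6}.
From clues 1–6: A → day 1, E → day 2, F → day 3, D → day 4, C → day 5, B → day 6.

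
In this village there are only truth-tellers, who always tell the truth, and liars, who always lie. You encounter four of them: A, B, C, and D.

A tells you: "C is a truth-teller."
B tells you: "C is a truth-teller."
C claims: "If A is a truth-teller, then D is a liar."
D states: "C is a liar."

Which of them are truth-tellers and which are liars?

A: truth-teller, B: truth-teller, C: truth-teller, D: liar

Consider A. Suppose A is a liar.
Then no assignment of the remaining roles makes every statement match its speaker's type — contradiction.
So A is a truth-teller.
Consider B. Suppose B is a liar.
Then no assignment of the remaining roles makes every statement match its speaker's type — contradiction.
So B is a truth-teller.
Consider C. Suppose C is a liar.
Then A's statement comes out false, contradicting A being a truth-teller.
So C is a truth-teller.
With that fixed, D's statement is false, so D is a liar.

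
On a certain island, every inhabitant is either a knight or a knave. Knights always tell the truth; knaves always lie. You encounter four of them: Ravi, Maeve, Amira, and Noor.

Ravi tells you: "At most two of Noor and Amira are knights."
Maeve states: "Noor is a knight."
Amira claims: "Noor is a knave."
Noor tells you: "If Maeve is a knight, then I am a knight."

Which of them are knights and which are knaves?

Regardless of anyone's role, Ravi's statement is true, so Ravi is a knight.
Consider Maeve. Suppose Maeve is a knave.
Then no assignment of the remaining roles makes every statement match its speaker's type — contradiction.
So Maeve is a knight.
Consider Amira. Suppose Amira is a knight.
Then no assignment of the remaining roles makes every statement match its speaker's type — contradiction.
So Amira is a knave.
Consider Noor. Suppose Noor is a knave.
Then Maeve's statement comes out false, contradicting Maeve being a knight.
So Noor is a knight.

Ravi: knight, Maeve: knight, Amira: knave, Noor: knight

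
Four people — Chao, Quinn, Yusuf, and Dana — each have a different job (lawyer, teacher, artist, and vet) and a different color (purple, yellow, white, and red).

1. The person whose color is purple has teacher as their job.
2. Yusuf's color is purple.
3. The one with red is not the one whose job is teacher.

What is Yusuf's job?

With clues 1–2, artist, lawyer, and vet are impossible for Yusuf's job.
That leaves teacher.

teacher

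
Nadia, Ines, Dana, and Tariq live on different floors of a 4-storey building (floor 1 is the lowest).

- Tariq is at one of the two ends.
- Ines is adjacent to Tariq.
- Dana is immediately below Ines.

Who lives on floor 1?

Nadia

With clues 1–2, Ines is ruled out for floor 1.
With clues 1–3, Dana and Tariq are ruled out for floor 1.
So floor 1 is Nadia.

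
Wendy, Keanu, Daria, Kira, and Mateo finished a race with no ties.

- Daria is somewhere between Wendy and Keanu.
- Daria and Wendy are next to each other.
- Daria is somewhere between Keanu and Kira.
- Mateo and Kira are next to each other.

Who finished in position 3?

Wendy

With clues 1–3, Keanu, Kira, and Mateo are ruled out for place 3.
With clues 1–4, Daria is ruled out for place 3.
So place 3 is Wendy.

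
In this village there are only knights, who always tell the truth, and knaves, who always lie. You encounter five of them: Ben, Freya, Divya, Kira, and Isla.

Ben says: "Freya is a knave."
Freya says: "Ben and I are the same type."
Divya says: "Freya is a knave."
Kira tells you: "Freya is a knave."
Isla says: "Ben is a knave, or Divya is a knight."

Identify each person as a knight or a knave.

Ben: knight, Freya: knave, Divya: knight, Kira: knight, Isla: knight

Consider Ben. Suppose Ben is a knave.
Then whichever role Freya has, Freya's statement has the wrong truth value — contradiction.
So Ben is a knight.
Consider Freya. Suppose Freya is a knight.
Then Ben's statement comes out false, contradicting Ben being a knight.
So Freya is a knave.
With that fixed, Divya's statement is true, so Divya is a knight.
With that fixed, Kira's statement is true, so Kira is a knight.
With that fixed, Isla's statement is true, so Isla is a knight.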